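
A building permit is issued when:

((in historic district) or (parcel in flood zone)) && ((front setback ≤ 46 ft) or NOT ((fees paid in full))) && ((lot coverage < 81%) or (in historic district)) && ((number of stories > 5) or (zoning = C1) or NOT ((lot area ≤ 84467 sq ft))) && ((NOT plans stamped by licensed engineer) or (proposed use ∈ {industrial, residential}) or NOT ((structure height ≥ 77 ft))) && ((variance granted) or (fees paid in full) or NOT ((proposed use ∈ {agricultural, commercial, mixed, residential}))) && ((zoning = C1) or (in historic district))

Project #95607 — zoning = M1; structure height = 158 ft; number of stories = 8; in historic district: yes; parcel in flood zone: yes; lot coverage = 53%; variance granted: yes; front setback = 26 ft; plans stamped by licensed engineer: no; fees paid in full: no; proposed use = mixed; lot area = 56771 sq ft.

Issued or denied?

Atomic conditions:
  in historic district: yes → true
  parcel in flood zone: yes → true
  front setback ≤ 46 ft: 26 ≤ 46 is true
  fees paid in full: no → false
  lot coverage < 81%: 53 < 81 is true
  number of stories > 5: 8 > 5 is true
  zoning = C1: M1 == C1 is false
  lot area ≤ 84467 sq ft: 56771 ≤ 84467 is true
  NOT plans stamped by licensed engineer: no → true
  proposed use ∈ {industrial, residential}: mixed is not in the set → false
  structure height ≥ 77 ft: 158 ≥ 77 is true
  variance granted: yes → true
  proposed use ∈ {agricultural, commercial, mixed, residential}: mixed is in the set → true
Combine:
[1] true OR true = true
[2.2] NOT false = true
[2] true OR true = true
[3] true OR true = true
[4.3] NOT true = false
[4] true OR false OR false = true
[5.3] NOT true = false
[5] true OR false OR false = true
[6.3] NOT true = false
[6] true OR false OR false = true
[7] false OR true = true
[root] true AND true AND true AND true AND true AND true AND true = true
Overall: true → issued

Issued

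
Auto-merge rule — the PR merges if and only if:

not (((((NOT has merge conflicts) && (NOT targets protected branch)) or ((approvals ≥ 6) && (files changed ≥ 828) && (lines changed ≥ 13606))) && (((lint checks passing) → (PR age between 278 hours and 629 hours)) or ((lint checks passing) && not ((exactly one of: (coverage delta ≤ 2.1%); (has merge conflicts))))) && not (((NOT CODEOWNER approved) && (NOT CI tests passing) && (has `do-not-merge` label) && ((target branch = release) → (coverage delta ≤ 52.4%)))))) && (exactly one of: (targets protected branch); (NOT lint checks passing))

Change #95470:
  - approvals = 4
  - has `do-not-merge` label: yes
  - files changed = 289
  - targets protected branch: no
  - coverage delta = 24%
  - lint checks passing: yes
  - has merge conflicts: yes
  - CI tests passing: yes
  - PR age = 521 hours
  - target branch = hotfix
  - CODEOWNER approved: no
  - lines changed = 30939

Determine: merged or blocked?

Blocked

Atomic conditions:
  NOT has merge conflicts: yes → false
  NOT targets protected branch: no → true
  approvals ≥ 6: 4 ≥ 6 is false
  files changed ≥ 828: 289 ≥ 828 is false
  lines changed ≥ 13606: 30939 ≥ 13606 is true
  lint checks passing: yes → true
  PR age between 278 hours and 629 hours: 521 in [278, 629] is true
  coverage delta ≤ 2.1%: 24 ≤ 2.1 is false
  has merge conflicts: yes → true
  NOT CODEOWNER approved: no → true
  NOT CI tests passing: yes → false
  has `do-not-merge` label: yes → true
  target branch = release: hotfix == release is false
  coverage delta ≤ 52.4%: 24 ≤ 52.4 is true
  targets protected branch: no → false
  NOT lint checks passing: yes → false
Combine:
[1.1.1.1] false AND true = false
[1.1.1.2] false AND false AND true = false
[1.1.1] false OR false = false
[1.1.2.1] true → true = true
[1.1.2.2.2.1] exactly-one(false, true) = true
[1.1.2.2.2] NOT true = false
[1.1.2.2] true AND false = false
[1.1.2] true OR false = true
[1.1.3.1.4] false → true (antecedent false ⇒ implication holds) = true
[1.1.3.1] true AND false AND true AND true = false
[1.1.3] NOT false = true
[1.1] false AND true AND true = false
[1] NOT false = true
[2] exactly-one(false, false) = false
[root] true AND false = false
Overall: false → blocked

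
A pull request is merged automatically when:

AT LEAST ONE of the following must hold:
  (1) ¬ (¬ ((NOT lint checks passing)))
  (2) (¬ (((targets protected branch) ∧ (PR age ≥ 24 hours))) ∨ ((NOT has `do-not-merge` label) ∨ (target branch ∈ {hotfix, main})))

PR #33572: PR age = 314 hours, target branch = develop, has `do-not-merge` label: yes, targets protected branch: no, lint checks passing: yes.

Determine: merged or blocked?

Merged

Atomic conditions:
  NOT lint checks passing: yes → false
  targets protected branch: no → false
  PR age ≥ 24 hours: 314 ≥ 24 is true
  NOT has `do-not-merge` label: yes → false
  target branch ∈ {hotfix, main}: develop is not in the set → false
Combine:
[1.1] NOT false = true
[1] NOT true = false
[2.1.1] false AND true = false
[2.1] NOT false = true
[2.2] false OR false = false
[2] true OR false = true
[root] false OR true = true
Overall: true → merged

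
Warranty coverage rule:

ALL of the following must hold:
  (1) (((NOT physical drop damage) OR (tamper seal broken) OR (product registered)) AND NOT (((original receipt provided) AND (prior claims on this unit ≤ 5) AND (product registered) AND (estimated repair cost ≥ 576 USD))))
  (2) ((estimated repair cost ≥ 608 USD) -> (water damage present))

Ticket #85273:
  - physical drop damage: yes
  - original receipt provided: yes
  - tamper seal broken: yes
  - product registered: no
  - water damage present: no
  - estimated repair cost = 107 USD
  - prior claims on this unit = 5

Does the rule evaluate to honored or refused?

Honored

Atomic conditions:
  NOT physical drop damage: yes → false
  tamper seal broken: yes → true
  product registered: no → false
  original receipt provided: yes → true
  prior claims on this unit ≤ 5: 5 ≤ 5 is true
  estimated repair cost ≥ 576 USD: 107 ≥ 576 is false
  estimated repair cost ≥ 608 USD: 107 ≥ 608 is false
  water damage present: no → false
Combine:
[1.1] false OR true OR false = true
[1.2.1] true AND true AND false AND false = false
[1.2] NOT false = true
[1] true AND true = true
[2] false → false (antecedent false ⇒ implication holds) = true
[root] true AND true = true
Overall: true → honored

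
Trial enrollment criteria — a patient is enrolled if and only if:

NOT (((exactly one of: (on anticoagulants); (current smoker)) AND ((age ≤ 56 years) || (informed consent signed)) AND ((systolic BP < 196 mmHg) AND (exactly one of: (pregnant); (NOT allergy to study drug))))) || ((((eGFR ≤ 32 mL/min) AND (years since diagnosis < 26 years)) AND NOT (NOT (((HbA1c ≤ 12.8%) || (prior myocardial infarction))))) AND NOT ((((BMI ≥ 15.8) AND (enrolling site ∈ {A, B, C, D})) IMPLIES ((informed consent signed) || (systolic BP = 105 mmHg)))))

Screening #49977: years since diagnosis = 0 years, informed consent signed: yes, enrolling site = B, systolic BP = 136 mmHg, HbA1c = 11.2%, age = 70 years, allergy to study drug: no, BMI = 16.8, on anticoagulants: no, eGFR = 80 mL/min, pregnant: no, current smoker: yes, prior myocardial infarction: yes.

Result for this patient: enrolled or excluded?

Atomic conditions:
  on anticoagulants: no → false
  current smoker: yes → true
  age ≤ 56 years: 70 ≤ 56 is false
  informed consent signed: yes → true
  systolic BP < 196 mmHg: 136 < 196 is true
  pregnant: no → false
  NOT allergy to study drug: no → true
  eGFR ≤ 32 mL/min: 80 ≤ 32 is false
  years since diagnosis < 26 years: 0 < 26 is true
  HbA1c ≤ 12.8%: 11.2 ≤ 12.8 is true
  prior myocardial infarction: yes → true
  BMI ≥ 15.8: 16.8 ≥ 15.8 is true
  enrolling site ∈ {A, B, C, D}: B is in the set → true
  systolic BP = 105 mmHg: 136 == 105 is false
Combine:
[1.1.1] exactly-one(false, true) = true
[1.1.2] false OR true = true
[1.1.3.2] exactly-one(false, true) = true
[1.1.3] true AND true = true
[1.1] true AND true AND true = true
[1] NOT true = false
[2.1.1] false AND true = false
[2.1.2.1.1] true OR true = true
[2.1.2.1] NOT true = false
[2.1.2] NOT false = true
[2.1] false AND true = false
[2.2.1.1] true AND true = true
[2.2.1.2] true OR false = true
[2.2.1] true → true = true
[2.2] NOT true = false
[2] false AND false = false
[root] false OR false = false
Overall: false → excluded

Excluded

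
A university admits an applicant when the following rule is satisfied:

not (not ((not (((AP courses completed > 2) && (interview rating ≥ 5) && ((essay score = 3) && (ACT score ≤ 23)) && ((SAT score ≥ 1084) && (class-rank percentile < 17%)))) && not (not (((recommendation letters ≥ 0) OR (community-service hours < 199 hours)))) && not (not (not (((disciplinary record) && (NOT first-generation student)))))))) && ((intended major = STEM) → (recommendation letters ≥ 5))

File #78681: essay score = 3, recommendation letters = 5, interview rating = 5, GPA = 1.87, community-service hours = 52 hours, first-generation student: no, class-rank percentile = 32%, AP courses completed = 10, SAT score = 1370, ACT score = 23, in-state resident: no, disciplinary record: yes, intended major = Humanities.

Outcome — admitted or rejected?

Rejected

Atomic conditions:
  AP courses completed > 2: 10 > 2 is true
  interview rating ≥ 5: 5 ≥ 5 is true
  essay score = 3: 3 == 3 is true
  ACT score ≤ 23: 23 ≤ 23 is true
  SAT score ≥ 1084: 1370 ≥ 1084 is true
  class-rank percentile < 17%: 32 < 17 is false
  recommendation letters ≥ 0: 5 ≥ 0 is true
  community-service hours < 199 hours: 52 < 199 is true
  disciplinary record: yes → true
  NOT first-generation student: no → true
  intended major = STEM: Humanities == STEM is false
  recommendation letters ≥ 5: 5 ≥ 5 is true
Combine:
[1.1.1.1.1.3] true AND true = true
[1.1.1.1.1.4] true AND false = false
[1.1.1.1.1] true AND true AND true AND false = false
[1.1.1.1] NOT false = true
[1.1.1.2.1.1] true OR true = true
[1.1.1.2.1] NOT true = false
[1.1.1.2] NOT false = true
[1.1.1.3.1.1.1] true AND true = true
[1.1.1.3.1.1] NOT true = false
[1.1.1.3.1] NOT false = true
[1.1.1.3] NOT true = false
[1.1.1] true AND true AND false = false
[1.1] NOT false = true
[1] NOT true = false
[2] false → true (antecedent false ⇒ implication holds) = true
[root] false AND true = false
Overall: false → rejected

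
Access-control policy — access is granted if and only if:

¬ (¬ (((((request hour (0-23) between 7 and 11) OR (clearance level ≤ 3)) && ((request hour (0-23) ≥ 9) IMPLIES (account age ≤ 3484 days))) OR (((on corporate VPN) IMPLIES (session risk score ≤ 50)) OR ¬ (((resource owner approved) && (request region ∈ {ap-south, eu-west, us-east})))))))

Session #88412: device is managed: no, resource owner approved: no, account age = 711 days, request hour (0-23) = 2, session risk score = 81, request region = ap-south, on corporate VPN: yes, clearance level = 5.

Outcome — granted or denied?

Granted

Atomic conditions:
  request hour (0-23) between 7 and 11: 2 in [7, 11] is false
  clearance level ≤ 3: 5 ≤ 3 is false
  request hour (0-23) ≥ 9: 2 ≥ 9 is false
  account age ≤ 3484 days: 711 ≤ 3484 is true
  on corporate VPN: yes → true
  session risk score ≤ 50: 81 ≤ 50 is false
  resource owner approved: no → false
  request region ∈ {ap-south, eu-west, us-east}: ap-south is in the set → true
Combine:
[1.1.1.1] false OR false = false
[1.1.1.2] false → true (antecedent false ⇒ implication holds) = true
[1.1.1] false AND true = false
[1.1.2.1] true → false = false
[1.1.2.2.1] false AND true = false
[1.1.2.2] NOT false = true
[1.1.2] false OR true = true
[1.1] false OR true = true
[1] NOT true = false
[root] NOT false = true
Overall: true → granted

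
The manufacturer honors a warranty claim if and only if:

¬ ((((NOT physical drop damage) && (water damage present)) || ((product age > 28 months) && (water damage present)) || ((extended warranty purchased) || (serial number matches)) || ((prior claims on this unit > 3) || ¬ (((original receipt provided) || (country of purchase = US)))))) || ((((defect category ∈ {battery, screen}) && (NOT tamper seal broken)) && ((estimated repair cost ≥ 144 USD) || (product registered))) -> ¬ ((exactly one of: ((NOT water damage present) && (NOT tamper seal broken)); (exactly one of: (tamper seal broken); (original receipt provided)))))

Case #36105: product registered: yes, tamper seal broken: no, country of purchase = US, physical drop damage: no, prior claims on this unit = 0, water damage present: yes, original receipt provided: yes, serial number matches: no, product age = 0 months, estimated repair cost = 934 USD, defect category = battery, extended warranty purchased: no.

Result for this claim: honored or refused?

Refused

Atomic conditions:
  NOT physical drop damage: no → true
  water damage present: yes → true
  product age > 28 months: 0 > 28 is false
  extended warranty purchased: no → false
  serial number matches: no → false
  prior claims on this unit > 3: 0 > 3 is false
  original receipt provided: yes → true
  country of purchase = US: US == US is true
  defect category ∈ {battery, screen}: battery is in the set → true
  NOT tamper seal broken: no → true
  estimated repair cost ≥ 144 USD: 934 ≥ 144 is true
  product registered: yes → true
  NOT water damage present: yes → false
  tamper seal broken: no → false
Combine:
[1.1.1] true AND true = true
[1.1.2] false AND true = false
[1.1.3] false OR false = false
[1.1.4.2.1] true OR true = true
[1.1.4.2] NOT true = false
[1.1.4] false OR false = false
[1.1] true OR false OR false OR false = true
[1] NOT true = false
[2.1.1] true AND true = true
[2.1.2] true OR true = true
[2.1] true AND true = true
[2.2.1.1] false AND true = false
[2.2.1.2] exactly-one(false, true) = true
[2.2.1] exactly-one(false, true) = true
[2.2] NOT true = false
[2] true → false = false
[root] false OR false = false
Overall: false → refused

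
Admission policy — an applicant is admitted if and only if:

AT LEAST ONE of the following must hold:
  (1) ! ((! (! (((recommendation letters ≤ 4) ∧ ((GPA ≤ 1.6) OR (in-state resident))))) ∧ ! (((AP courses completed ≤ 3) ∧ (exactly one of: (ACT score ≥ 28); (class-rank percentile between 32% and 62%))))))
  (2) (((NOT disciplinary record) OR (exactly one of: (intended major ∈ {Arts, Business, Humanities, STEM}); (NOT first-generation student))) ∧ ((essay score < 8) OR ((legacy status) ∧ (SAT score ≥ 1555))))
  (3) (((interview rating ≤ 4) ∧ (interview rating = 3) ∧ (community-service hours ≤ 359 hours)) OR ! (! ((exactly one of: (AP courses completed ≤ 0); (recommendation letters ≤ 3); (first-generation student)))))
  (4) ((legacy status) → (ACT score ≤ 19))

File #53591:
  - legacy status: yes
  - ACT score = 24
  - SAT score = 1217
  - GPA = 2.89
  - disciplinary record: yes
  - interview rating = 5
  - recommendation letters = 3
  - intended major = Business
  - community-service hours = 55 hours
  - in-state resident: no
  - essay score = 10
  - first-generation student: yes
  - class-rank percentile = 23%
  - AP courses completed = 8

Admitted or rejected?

Atomic conditions:
  recommendation letters ≤ 4: 3 ≤ 4 is true
  GPA ≤ 1.6: 2.89 ≤ 1.6 is false
  in-state resident: no → false
  AP courses completed ≤ 3: 8 ≤ 3 is false
  ACT score ≥ 28: 24 ≥ 28 is false
  class-rank percentile between 32% and 62%: 23 in [32, 62] is false
  NOT disciplinary record: yes → false
  intended major ∈ {Arts, Business, Humanities, STEM}: Business is in the set → true
  NOT first-generation student: yes → false
  essay score < 8: 10 < 8 is false
  legacy status: yes → true
  SAT score ≥ 1555: 1217 ≥ 1555 is false
  interview rating ≤ 4: 5 ≤ 4 is false
  interview rating = 3: 5 == 3 is false
  community-service hours ≤ 359 hours: 55 ≤ 359 is true
  AP courses completed ≤ 0: 8 ≤ 0 is false
  recommendation letters ≤ 3: 3 ≤ 3 is true
  first-generation student: yes → true
  ACT score ≤ 19: 24 ≤ 19 is false
Combine:
[1.1.1.1.1.2] false OR false = false
[1.1.1.1.1] true AND false = false
[1.1.1.1] NOT false = true
[1.1.1] NOT true = false
[1.1.2.1.2] exactly-one(false, false) = false
[1.1.2.1] false AND false = false
[1.1.2] NOT false = true
[1.1] false AND true = false
[1] NOT false = true
[2.1.2] exactly-one(true, false) = true
[2.1] false OR true = true
[2.2.2] true AND false = false
[2.2] false OR false = false
[2] true AND false = false
[3.1] false AND false AND true = false
[3.2.1.1] exactly-one(false, true, true) = false
[3.2.1] NOT false = true
[3.2] NOT true = false
[3] false OR false = false
[4] true → false = false
[root] true OR false OR false OR false = true
Overall: true → admitted

Admitted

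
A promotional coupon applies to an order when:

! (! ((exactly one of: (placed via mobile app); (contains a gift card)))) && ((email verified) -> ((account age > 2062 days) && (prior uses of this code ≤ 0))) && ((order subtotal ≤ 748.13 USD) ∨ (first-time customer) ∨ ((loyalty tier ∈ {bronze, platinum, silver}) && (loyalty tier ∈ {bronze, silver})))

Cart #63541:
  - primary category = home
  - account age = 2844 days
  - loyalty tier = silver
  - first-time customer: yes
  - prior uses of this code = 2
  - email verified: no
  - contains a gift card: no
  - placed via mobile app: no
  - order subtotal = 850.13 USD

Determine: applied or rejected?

Atomic conditions:
  placed via mobile app: no → false
  contains a gift card: no → false
  email verified: no → false
  account age > 2062 days: 2844 > 2062 is true
  prior uses of this code ≤ 0: 2 ≤ 0 is false
  order subtotal ≤ 748.13 USD: 850.13 ≤ 748.13 is false
  first-time customer: yes → true
  loyalty tier ∈ {bronze, platinum, silver}: silver is in the set → true
  loyalty tier ∈ {bronze, silver}: silver is in the set → true
Combine:
[1.1.1] exactly-one(false, false) = false
[1.1] NOT false = true
[1] NOT true = false
[2.2] true AND false = false
[2] false → false (antecedent false ⇒ implication holds) = true
[3.3] true AND true = true
[3] false OR true OR true = true
[root] false AND true AND true = false
Overall: false → rejected

Rejected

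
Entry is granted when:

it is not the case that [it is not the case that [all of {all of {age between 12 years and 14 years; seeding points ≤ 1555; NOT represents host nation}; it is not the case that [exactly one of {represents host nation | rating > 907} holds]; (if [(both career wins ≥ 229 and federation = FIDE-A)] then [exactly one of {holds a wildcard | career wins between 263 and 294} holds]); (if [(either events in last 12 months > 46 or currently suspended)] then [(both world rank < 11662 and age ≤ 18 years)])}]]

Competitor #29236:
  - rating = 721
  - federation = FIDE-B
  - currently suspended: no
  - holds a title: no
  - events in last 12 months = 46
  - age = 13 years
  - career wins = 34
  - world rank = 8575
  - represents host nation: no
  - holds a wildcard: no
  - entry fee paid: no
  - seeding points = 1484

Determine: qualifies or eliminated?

Atomic conditions:
  age between 12 years and 14 years: 13 in [12, 14] is true
  seeding points ≤ 1555: 1484 ≤ 1555 is true
  NOT represents host nation: no → true
  represents host nation: no → false
  rating > 907: 721 > 907 is false
  career wins ≥ 229: 34 ≥ 229 is false
  federation = FIDE-A: FIDE-B == FIDE-A is false
  holds a wildcard: no → false
  career wins between 263 and 294: 34 in [263, 294] is false
  events in last 12 months > 46: 46 > 46 is false
  currently suspended: no → false
  world rank < 11662: 8575 < 11662 is true
  age ≤ 18 years: 13 ≤ 18 is true
Combine:
[1.1.1] true AND true AND true = true
[1.1.2.1] exactly-one(false, false) = false
[1.1.2] NOT false = true
[1.1.3.1] false AND false = false
[1.1.3.2] exactly-one(false, false) = false
[1.1.3] false → false (antecedent false ⇒ implication holds) = true
[1.1.4.1] false OR false = false
[1.1.4.2] true AND true = true
[1.1.4] false → true (antecedent false ⇒ implication holds) = true
[1.1] true AND true AND true AND true = true
[1] NOT true = false
[root] NOT false = true
Overall: true → qualifies

Qualifies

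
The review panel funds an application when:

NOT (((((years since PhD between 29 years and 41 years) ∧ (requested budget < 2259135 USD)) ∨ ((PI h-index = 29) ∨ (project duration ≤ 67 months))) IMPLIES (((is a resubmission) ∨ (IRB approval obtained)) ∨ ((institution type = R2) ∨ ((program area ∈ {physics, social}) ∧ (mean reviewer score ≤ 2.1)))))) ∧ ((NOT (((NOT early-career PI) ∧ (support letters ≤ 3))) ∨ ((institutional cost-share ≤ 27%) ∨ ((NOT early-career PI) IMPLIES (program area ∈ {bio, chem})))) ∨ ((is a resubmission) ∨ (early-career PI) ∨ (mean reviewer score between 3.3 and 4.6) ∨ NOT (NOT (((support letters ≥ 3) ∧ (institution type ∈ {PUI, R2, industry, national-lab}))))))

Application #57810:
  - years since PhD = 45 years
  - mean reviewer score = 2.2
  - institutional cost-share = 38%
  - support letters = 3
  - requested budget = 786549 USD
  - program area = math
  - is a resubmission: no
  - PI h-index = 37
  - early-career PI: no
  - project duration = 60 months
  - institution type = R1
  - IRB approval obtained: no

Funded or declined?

Declined

Atomic conditions:
  years since PhD between 29 years and 41 years: 45 in [29, 41] is false
  requested budget < 2259135 USD: 786549 < 2259135 is true
  PI h-index = 29: 37 == 29 is false
  project duration ≤ 67 months: 60 ≤ 67 is true
  is a resubmission: no → false
  IRB approval obtained: no → false
  institution type = R2: R1 == R2 is false
  program area ∈ {physics, social}: math is not in the set → false
  mean reviewer score ≤ 2.1: 2.2 ≤ 2.1 is false
  NOT early-career PI: no → true
  support letters ≤ 3: 3 ≤ 3 is true
  institutional cost-share ≤ 27%: 38 ≤ 27 is false
  program area ∈ {bio, chem}: math is not in the set → false
  early-career PI: no → false
  mean reviewer score between 3.3 and 4.6: 2.2 in [3.3, 4.6] is false
  support letters ≥ 3: 3 ≥ 3 is true
  institution type ∈ {PUI, R2, industry, national-lab}: R1 is not in the set → false
Combine:
[1.1.1.1] false AND true = false
[1.1.1.2] false OR true = true
[1.1.1] false OR true = true
[1.1.2.1] false OR false = false
[1.1.2.2.2] false AND false = false
[1.1.2.2] false OR false = false
[1.1.2] false OR false = false
[1.1] true → false = false
[1] NOT false = true
[2.1.1.1] true AND true = true
[2.1.1] NOT true = false
[2.1.2.2] true → false = false
[2.1.2] false OR false = false
[2.1] false OR false = false
[2.2.4.1.1] true AND false = false
[2.2.4.1] NOT false = true
[2.2.4] NOT true = false
[2.2] false OR false OR false OR false = false
[2] false OR false = false
[root] true AND false = false
Overall: false → declined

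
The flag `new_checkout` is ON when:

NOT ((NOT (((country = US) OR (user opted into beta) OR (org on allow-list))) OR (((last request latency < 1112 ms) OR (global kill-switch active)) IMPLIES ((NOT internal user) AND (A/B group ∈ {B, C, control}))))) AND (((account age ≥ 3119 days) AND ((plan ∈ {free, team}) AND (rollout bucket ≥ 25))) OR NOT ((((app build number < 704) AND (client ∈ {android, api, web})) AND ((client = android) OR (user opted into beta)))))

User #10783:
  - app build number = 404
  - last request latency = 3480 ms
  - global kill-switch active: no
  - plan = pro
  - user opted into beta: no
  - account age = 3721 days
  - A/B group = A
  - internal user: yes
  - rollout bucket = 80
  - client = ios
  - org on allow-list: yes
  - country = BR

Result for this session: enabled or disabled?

Atomic conditions:
  country = US: BR == US is false
  user opted into beta: no → false
  org on allow-list: yes → true
  last request latency < 1112 ms: 3480 < 1112 is false
  global kill-switch active: no → false
  NOT internal user: yes → false
  A/B group ∈ {B, C, control}: A is not in the set → false
  account age ≥ 3119 days: 3721 ≥ 3119 is true
  plan ∈ {free, team}: pro is not in the set → false
  rollout bucket ≥ 25: 80 ≥ 25 is true
  app build number < 704: 404 < 704 is true
  client ∈ {android, api, web}: ios is not in the set → false
  client = android: ios == android is false
Combine:
[1.1.1.1] false OR false OR true = true
[1.1.1] NOT true = false
[1.1.2.1] false OR false = false
[1.1.2.2] false AND false = false
[1.1.2] false → false (antecedent false ⇒ implication holds) = true
[1.1] false OR true = true
[1] NOT true = false
[2.1.2] false AND true = false
[2.1] true AND false = false
[2.2.1.1] true AND false = false
[2.2.1.2] false OR false = false
[2.2.1] false AND false = false
[2.2] NOT false = true
[2] false OR true = true
[root] false AND true = false
Overall: false → disabled

Disabled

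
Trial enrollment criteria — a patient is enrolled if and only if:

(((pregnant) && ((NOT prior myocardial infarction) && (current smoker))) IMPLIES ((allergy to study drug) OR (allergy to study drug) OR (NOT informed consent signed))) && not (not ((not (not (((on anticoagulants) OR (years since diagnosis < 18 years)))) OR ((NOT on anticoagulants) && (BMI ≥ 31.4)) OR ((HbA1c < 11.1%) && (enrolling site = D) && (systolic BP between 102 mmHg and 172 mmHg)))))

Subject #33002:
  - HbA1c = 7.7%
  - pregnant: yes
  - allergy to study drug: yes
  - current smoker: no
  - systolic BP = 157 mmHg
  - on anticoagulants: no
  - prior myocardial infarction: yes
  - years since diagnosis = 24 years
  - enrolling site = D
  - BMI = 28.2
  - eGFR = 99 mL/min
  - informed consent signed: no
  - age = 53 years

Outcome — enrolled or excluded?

Enrolled

Atomic conditions:
  pregnant: yes → true
  NOT prior myocardial infarction: yes → false
  current smoker: no → false
  allergy to study drug: yes → true
  NOT informed consent signed: no → true
  on anticoagulants: no → false
  years since diagnosis < 18 years: 24 < 18 is false
  NOT on anticoagulants: no → true
  BMI ≥ 31.4: 28.2 ≥ 31.4 is false
  HbA1c < 11.1%: 7.7 < 11.1 is true
  enrolling site = D: D == D is true
  systolic BP between 102 mmHg and 172 mmHg: 157 in [102, 172] is true
Combine:
[1.1.2] false AND false = false
[1.1] true AND false = false
[1.2] true OR true OR true = true
[1] false → true (antecedent false ⇒ implication holds) = true
[2.1.1.1.1.1] false OR false = false
[2.1.1.1.1] NOT false = true
[2.1.1.1] NOT true = false
[2.1.1.2] true AND false = false
[2.1.1.3] true AND true AND true = true
[2.1.1] false OR false OR true = true
[2.1] NOT true = false
[2] NOT false = true
[root] true AND true = true
Overall: true → enrolled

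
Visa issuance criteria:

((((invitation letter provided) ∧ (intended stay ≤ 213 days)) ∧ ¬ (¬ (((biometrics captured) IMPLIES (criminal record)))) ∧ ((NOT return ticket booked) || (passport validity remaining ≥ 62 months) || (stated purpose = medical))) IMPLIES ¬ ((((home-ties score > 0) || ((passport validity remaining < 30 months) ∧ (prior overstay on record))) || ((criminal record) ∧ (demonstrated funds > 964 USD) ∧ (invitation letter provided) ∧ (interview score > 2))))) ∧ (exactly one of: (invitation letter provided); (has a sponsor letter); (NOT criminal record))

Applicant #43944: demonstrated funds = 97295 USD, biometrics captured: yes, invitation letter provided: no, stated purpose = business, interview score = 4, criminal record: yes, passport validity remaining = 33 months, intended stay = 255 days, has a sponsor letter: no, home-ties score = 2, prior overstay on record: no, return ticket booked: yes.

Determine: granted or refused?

Atomic conditions:
  invitation letter provided: no → false
  intended stay ≤ 213 days: 255 ≤ 213 is false
  biometrics captured: yes → true
  criminal record: yes → true
  NOT return ticket booked: yes → false
  passport validity remaining ≥ 62 months: 33 ≥ 62 is false
  stated purpose = medical: business == medical is false
  home-ties score > 0: 2 > 0 is true
  passport validity remaining < 30 months: 33 < 30 is false
  prior overstay on record: no → false
  demonstrated funds > 964 USD: 97295 > 964 is true
  interview score > 2: 4 > 2 is true
  has a sponsor letter: no → false
  NOT criminal record: yes → false
Combine:
[1.1.1] false AND false = false
[1.1.2.1.1] true → true = true
[1.1.2.1] NOT true = false
[1.1.2] NOT false = true
[1.1.3] false OR false OR false = false
[1.1] false AND true AND false = false
[1.2.1.1.2] false AND false = false
[1.2.1.1] true OR false = true
[1.2.1.2] true AND true AND false AND true = false
[1.2.1] true OR false = true
[1.2] NOT true = false
[1] false → false (antecedent false ⇒ implication holds) = true
[2] exactly-one(false, false, false) = false
[root] true AND false = false
Overall: false → refused

Refused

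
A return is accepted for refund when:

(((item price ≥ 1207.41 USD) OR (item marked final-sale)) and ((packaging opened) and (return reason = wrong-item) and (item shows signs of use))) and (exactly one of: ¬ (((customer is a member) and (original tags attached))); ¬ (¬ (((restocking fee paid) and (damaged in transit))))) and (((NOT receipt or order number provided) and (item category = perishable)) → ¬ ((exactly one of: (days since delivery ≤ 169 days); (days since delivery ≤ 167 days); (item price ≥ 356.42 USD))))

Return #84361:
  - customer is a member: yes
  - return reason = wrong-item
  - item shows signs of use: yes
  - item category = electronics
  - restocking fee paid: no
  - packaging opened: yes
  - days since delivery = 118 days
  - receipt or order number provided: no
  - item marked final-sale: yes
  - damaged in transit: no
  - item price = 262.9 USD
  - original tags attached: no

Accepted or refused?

Atomic conditions:
  item price ≥ 1207.41 USD: 262.9 ≥ 1207.41 is false
  item marked final-sale: yes → true
  packaging opened: yes → true
  return reason = wrong-item: wrong-item == wrong-item is true
  item shows signs of use: yes → true
  customer is a member: yes → true
  original tags attached: no → false
  restocking fee paid: no → false
  damaged in transit: no → false
  NOT receipt or order number provided: no → true
  item category = perishable: electronics == perishable is false
  days since delivery ≤ 169 days: 118 ≤ 169 is true
  days since delivery ≤ 167 days: 118 ≤ 167 is true
  item price ≥ 356.42 USD: 262.9 ≥ 356.42 is false
Combine:
[1.1] false OR true = true
[1.2] true AND true AND true = true
[1] true AND true = true
[2.1.1] true AND false = false
[2.1] NOT false = true
[2.2.1.1] false AND false = false
[2.2.1] NOT false = true
[2.2] NOT true = false
[2] exactly-one(true, false) = true
[3.1] true AND false = false
[3.2.1] exactly-one(true, true, false) = false
[3.2] NOT false = true
[3] false → true (antecedent false ⇒ implication holds) = true
[root] true AND true AND true = true
Overall: true → accepted

Accepted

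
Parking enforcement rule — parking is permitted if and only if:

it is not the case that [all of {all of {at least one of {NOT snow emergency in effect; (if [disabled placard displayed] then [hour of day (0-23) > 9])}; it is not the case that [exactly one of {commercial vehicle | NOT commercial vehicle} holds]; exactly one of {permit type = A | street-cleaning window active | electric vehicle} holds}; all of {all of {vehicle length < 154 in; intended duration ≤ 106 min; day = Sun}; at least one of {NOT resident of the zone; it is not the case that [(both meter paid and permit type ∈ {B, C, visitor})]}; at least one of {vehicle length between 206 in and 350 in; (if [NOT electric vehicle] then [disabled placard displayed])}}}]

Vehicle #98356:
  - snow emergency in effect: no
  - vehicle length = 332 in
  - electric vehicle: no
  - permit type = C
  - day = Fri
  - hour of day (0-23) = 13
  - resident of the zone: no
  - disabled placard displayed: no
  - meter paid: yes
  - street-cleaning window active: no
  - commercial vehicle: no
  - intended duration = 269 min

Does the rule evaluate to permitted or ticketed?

Permitted

Atomic conditions:
  NOT snow emergency in effect: no → true
  disabled placard displayed: no → false
  hour of day (0-23) > 9: 13 > 9 is true
  commercial vehicle: no → false
  NOT commercial vehicle: no → true
  permit type = A: C == A is false
  street-cleaning window active: no → false
  electric vehicle: no → false
  vehicle length < 154 in: 332 < 154 is false
  intended duration ≤ 106 min: 269 ≤ 106 is false
  day = Sun: Fri == Sun is false
  NOT resident of the zone: no → true
  meter paid: yes → true
  permit type ∈ {B, C, visitor}: C is in the set → true
  vehicle length between 206 in and 350 in: 332 in [206, 350] is true
  NOT electric vehicle: no → true
Combine:
[1.1.1.2] false → true (antecedent false ⇒ implication holds) = true
[1.1.1] true OR true = true
[1.1.2.1] exactly-one(false, true) = true
[1.1.2] NOT true = false
[1.1.3] exactly-one(false, false, false) = false
[1.1] true AND false AND false = false
[1.2.1] false AND false AND false = false
[1.2.2.2.1] true AND true = true
[1.2.2.2] NOT true = false
[1.2.2] true OR false = true
[1.2.3.2] true → false = false
[1.2.3] true OR false = true
[1.2] false AND true AND true = false
[1] false AND false = false
[root] NOT false = true
Overall: true → permitted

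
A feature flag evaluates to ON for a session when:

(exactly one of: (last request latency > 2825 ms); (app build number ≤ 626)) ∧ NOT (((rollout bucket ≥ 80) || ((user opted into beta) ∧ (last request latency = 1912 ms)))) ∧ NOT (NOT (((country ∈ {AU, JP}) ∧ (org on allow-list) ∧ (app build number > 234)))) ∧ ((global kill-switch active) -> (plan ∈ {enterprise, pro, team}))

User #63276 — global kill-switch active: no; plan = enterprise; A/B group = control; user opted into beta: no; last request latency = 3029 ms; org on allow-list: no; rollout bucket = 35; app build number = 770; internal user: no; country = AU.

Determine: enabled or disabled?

Disabled

Atomic conditions:
  last request latency > 2825 ms: 3029 > 2825 is true
  app build number ≤ 626: 770 ≤ 626 is false
  rollout bucket ≥ 80: 35 ≥ 80 is false
  user opted into beta: no → false
  last request latency = 1912 ms: 3029 == 1912 is false
  country ∈ {AU, JP}: AU is in the set → true
  org on allow-list: no → false
  app build number > 234: 770 > 234 is true
  global kill-switch active: no → false
  plan ∈ {enterprise, pro, team}: enterprise is in the set → true
Combine:
[1] exactly-one(true, false) = true
[2.1.2] false AND false = false
[2.1] false OR false = false
[2] NOT false = true
[3.1.1] true AND false AND true = false
[3.1] NOT false = true
[3] NOT true = false
[4] false → true (antecedent false ⇒ implication holds) = true
[root] true AND true AND false AND true = false
Overall: false → disabled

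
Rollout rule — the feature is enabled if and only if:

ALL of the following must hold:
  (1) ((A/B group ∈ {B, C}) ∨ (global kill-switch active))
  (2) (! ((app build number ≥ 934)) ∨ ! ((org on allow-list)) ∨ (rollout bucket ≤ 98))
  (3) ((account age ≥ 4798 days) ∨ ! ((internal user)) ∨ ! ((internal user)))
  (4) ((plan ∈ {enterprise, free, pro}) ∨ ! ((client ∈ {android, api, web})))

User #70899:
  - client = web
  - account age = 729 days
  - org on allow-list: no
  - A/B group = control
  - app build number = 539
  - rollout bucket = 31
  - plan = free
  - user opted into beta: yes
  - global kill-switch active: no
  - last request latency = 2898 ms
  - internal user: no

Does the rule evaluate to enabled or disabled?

Atomic conditions:
  A/B group ∈ {B, C}: control is not in the set → false
  global kill-switch active: no → false
  app build number ≥ 934: 539 ≥ 934 is false
  org on allow-list: no → false
  rollout bucket ≤ 98: 31 ≤ 98 is true
  account age ≥ 4798 days: 729 ≥ 4798 is false
  internal user: no → false
  plan ∈ {enterprise, free, pro}: free is in the set → true
  client ∈ {android, api, web}: web is in the set → true
Combine:
[1] false OR false = false
[2.1] NOT false = true
[2.2] NOT false = true
[2] true OR true OR true = true
[3.2] NOT false = true
[3.3] NOT false = true
[3] false OR true OR true = true
[4.2] NOT true = false
[4] true OR false = true
[root] false AND true AND true AND true = false
Overall: false → disabled

Disabled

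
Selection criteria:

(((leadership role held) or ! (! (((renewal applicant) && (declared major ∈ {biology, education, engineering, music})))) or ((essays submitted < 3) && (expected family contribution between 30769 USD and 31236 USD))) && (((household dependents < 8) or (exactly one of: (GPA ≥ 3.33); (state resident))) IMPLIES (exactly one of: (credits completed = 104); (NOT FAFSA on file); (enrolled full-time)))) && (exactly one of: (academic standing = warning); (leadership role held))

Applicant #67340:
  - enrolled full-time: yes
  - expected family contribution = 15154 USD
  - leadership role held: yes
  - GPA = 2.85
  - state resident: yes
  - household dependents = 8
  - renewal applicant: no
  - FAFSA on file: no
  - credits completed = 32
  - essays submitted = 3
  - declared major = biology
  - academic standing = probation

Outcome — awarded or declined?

Atomic conditions:
  leadership role held: yes → true
  renewal applicant: no → false
  declared major ∈ {biology, education, engineering, music}: biology is in the set → true
  essays submitted < 3: 3 < 3 is false
  expected family contribution between 30769 USD and 31236 USD: 15154 in [30769, 31236] is false
  household dependents < 8: 8 < 8 is false
  GPA ≥ 3.33: 2.85 ≥ 3.33 is false
  state resident: yes → true
  credits completed = 104: 32 == 104 is false
  NOT FAFSA on file: no → true
  enrolled full-time: yes → true
  academic standing = warning: probation == warning is false
Combine:
[1.1.2.1.1] false AND true = false
[1.1.2.1] NOT false = true
[1.1.2] NOT true = false
[1.1.3] false AND false = false
[1.1] true OR false OR false = true
[1.2.1.2] exactly-one(false, true) = true
[1.2.1] false OR true = true
[1.2.2] exactly-one(false, true, true) = false
[1.2] true → false = false
[1] true AND false = false
[2] exactly-one(false, true) = true
[root] false AND true = false
Overall: false → declined

Declined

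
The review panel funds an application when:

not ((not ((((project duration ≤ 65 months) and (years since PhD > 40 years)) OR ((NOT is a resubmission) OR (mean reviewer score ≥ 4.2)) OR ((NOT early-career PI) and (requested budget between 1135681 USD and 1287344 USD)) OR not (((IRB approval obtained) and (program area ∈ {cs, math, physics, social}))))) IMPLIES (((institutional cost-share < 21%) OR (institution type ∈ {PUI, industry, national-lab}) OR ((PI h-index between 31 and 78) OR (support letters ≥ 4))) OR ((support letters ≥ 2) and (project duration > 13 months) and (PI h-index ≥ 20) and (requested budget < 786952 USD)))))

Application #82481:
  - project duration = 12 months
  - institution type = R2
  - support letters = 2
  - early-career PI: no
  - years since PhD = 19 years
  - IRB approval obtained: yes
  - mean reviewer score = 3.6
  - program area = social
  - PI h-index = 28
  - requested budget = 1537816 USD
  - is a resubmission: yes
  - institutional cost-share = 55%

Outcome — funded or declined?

Funded

Atomic conditions:
  project duration ≤ 65 months: 12 ≤ 65 is true
  years since PhD > 40 years: 19 > 40 is false
  NOT is a resubmission: yes → false
  mean reviewer score ≥ 4.2: 3.6 ≥ 4.2 is false
  NOT early-career PI: no → true
  requested budget between 1135681 USD and 1287344 USD: 1537816 in [1135681, 1287344] is false
  IRB approval obtained: yes → true
  program area ∈ {cs, math, physics, social}: social is in the set → true
  institutional cost-share < 21%: 55 < 21 is false
  institution type ∈ {PUI, industry, national-lab}: R2 is not in the set → false
  PI h-index between 31 and 78: 28 in [31, 78] is false
  support letters ≥ 4: 2 ≥ 4 is false
  support letters ≥ 2: 2 ≥ 2 is true
  project duration > 13 months: 12 > 13 is false
  PI h-index ≥ 20: 28 ≥ 20 is true
  requested budget < 786952 USD: 1537816 < 786952 is false
Combine:
[1.1.1.1] true AND false = false
[1.1.1.2] false OR false = false
[1.1.1.3] true AND false = false
[1.1.1.4.1] true AND true = true
[1.1.1.4] NOT true = false
[1.1.1] false OR false OR false OR false = false
[1.1] NOT false = true
[1.2.1.3] false OR false = false
[1.2.1] false OR false OR false = false
[1.2.2] true AND false AND true AND false = false
[1.2] false OR false = false
[1] true → false = false
[root] NOT false = true
Overall: true → funded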